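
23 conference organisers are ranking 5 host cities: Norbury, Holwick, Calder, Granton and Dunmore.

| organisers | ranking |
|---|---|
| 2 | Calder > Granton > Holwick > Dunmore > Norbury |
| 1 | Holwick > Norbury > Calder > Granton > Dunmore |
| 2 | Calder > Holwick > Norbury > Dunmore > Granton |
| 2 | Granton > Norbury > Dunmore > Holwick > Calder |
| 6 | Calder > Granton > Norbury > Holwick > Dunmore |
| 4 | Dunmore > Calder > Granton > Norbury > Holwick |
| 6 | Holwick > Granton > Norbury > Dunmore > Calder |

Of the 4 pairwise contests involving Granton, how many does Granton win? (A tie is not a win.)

3

Granton against each rival (23 organisers):
Granton vs Norbury: Granton is ranked higher on 2+2+6+4+6 = 20 ballots, Norbury on 3. Granton wins 20–3.
Granton vs Holwick: 14 to 9, Granton.
Granton vs Calder: 8 to 15, Calder.
Granton vs Dunmore: Granton wins 17–6.
Granton beats Norbury, Holwick, Dunmore; loses to Calder — 3 pairwise wins.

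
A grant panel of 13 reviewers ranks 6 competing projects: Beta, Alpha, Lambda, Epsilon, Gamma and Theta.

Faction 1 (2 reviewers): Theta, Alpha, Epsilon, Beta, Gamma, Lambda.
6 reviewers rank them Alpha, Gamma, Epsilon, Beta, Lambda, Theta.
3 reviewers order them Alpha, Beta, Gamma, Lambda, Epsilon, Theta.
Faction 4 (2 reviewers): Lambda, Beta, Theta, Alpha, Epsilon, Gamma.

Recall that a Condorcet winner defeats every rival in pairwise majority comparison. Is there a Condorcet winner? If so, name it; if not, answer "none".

Alpha

Check each pair by majority over 13 ballots:
Beta vs Alpha: Beta is ranked higher on 2 ballots, Alpha on 11. Alpha wins 11–2.
Beta vs Lambda: 11 to 2, Beta.
Beta vs Epsilon: 5 to 8, Epsilon.
Beta vs Gamma: 7 to 6, Beta.
Beta vs Theta: 11 to 2, Beta.
Alpha vs Lambda: 2+6+3 = 11 for Alpha, 2 for Lambda — Alpha by 11–2.
Alpha vs Epsilon: Alpha preferred on 2+6+3+2 = 13 ballots; Alpha wins 13–0.
Alpha vs Gamma: 13 to 0, Alpha.
Alpha vs Theta: Alpha preferred on 6+3 = 9 ballots; Alpha wins 9–4.
Lambda vs Epsilon: 5 to 8, Epsilon.
Lambda vs Gamma: 2 for Lambda, 11 for Gamma — Gamma by 11–2.
Lambda vs Theta: Lambda is ranked higher on 6+3+2 = 11 ballots, Theta on 2. Lambda wins 11–2.
Epsilon vs Gamma: 2+2 = 4 for Epsilon, 9 for Gamma — Gamma by 9–4.
Epsilon vs Theta: 6+3 = 9 for Epsilon, 4 for Theta — Epsilon by 9–4.
Gamma vs Theta: Gamma preferred on 6+3 = 9 ballots; Gamma wins 9–4.
Alpha defeats every rival head-to-head and is the Condorcet winner.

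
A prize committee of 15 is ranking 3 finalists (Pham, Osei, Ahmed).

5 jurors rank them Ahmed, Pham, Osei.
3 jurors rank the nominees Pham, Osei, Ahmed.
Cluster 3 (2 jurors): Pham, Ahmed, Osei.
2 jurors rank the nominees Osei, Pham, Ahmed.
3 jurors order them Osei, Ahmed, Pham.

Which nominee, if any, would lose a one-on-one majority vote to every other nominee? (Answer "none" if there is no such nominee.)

Head-to-head results (15 jurors):
Pham vs Osei: 5+3+2 = 10 for Pham, 5 for Osei — Pham by 10–5.
Pham vs Ahmed: Ahmed, 8–7.
Osei vs Ahmed: Osei wins 8–7.
Every nominee wins at least one matchup (Pham beats Osei; Osei beats Ahmed; Ahmed beats Pham), so there is no Condorcet loser.

none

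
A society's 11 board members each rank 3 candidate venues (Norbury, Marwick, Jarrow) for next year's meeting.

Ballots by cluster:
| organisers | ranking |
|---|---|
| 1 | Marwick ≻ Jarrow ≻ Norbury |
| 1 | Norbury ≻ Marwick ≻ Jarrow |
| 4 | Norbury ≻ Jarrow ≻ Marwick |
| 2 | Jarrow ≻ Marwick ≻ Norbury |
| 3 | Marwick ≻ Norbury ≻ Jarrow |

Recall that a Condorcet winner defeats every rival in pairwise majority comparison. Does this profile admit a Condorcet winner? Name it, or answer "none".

Pairwise majorities:
Norbury–Marwick: Marwick 6–5.
Norbury vs Jarrow: Norbury wins 8–3.
Marwick vs Jarrow: Jarrow, 6–5.
Every city loses at least once (Norbury loses to Marwick; Marwick loses to Jarrow; Jarrow loses to Norbury). The majority relation contains the cycle Norbury beats Jarrow beats Marwick beats Norbury, so there is no Condorcet winner.

none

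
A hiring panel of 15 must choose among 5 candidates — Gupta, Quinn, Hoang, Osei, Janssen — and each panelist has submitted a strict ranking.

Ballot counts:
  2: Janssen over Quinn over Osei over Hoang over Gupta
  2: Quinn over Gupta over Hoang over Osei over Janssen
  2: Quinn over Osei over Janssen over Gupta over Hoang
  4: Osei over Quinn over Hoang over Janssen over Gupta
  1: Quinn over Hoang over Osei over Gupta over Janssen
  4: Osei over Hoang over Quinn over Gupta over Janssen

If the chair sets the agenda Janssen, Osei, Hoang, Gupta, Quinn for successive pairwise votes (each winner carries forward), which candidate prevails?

Osei

Round 1: Janssen vs Osei — 2–13, Osei advances.
Round 2: Osei vs Hoang — 12–3, Osei advances.
Round 3: Osei vs Gupta — 13–2, Osei advances.
Round 4: Osei vs Quinn — 8–7, Osei advances.
The agenda winner is Osei.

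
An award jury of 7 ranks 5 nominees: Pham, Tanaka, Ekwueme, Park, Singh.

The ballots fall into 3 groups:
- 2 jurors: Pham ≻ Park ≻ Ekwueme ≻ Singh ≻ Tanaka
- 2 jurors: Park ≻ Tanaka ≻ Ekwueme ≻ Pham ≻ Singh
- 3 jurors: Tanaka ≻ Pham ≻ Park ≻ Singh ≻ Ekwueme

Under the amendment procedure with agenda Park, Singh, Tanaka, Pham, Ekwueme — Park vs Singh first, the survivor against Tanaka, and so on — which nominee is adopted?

Pham

Round 1: Park vs Singh — 7–0, Park advances.
Round 2: Park vs Tanaka — 4–3, Park advances.
Round 3: Park vs Pham — 2–5, Pham advances.
Round 4: Pham vs Ekwueme — 5–2, Pham advances.
The agenda winner is Pham.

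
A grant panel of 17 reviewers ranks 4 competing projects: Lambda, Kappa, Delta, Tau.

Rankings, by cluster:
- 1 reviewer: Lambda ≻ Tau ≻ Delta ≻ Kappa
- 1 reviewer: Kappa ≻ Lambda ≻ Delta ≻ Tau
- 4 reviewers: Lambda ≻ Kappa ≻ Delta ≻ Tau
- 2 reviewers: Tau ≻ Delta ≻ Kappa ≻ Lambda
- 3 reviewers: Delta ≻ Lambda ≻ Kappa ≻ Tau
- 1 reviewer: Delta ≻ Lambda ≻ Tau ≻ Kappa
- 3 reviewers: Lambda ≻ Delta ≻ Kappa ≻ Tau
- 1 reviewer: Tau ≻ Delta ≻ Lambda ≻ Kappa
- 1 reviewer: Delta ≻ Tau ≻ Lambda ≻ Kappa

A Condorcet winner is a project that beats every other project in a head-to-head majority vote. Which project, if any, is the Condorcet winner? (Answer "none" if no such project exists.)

Check each pair by majority over 17 ballots:
Lambda vs Kappa: Lambda is ranked higher on 14 ballots, Kappa on 3. Lambda wins 14–3.
Lambda vs Delta: Lambda preferred on 1+1+4+3 = 9 ballots; Lambda wins 9–8.
Lambda vs Tau: 13 to 4, Lambda.
Kappa vs Delta: Kappa preferred on 1+4 = 5 ballots; Delta wins 12–5.
Kappa vs Tau: Kappa preferred on 1+4+3+3 = 11 ballots; Kappa wins 11–6.
Delta vs Tau: Delta is ranked higher on 1+4+3+1+3+1 = 13 ballots, Tau on 4. Delta wins 13–4.
Lambda wins every pairwise contest, so Lambda is the Condorcet winner.

Lambda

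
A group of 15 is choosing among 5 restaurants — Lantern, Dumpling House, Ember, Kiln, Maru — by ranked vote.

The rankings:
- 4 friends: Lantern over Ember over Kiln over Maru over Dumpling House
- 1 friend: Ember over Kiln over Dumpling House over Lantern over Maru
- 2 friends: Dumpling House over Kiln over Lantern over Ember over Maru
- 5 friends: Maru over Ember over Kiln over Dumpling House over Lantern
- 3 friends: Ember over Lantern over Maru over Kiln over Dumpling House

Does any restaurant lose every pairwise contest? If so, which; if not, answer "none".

Pairwise majorities:
Lantern vs Dumpling House: Dumpling House wins 8–7.
Lantern vs Ember: 4+2 = 6 for Lantern, 9 for Ember — Ember by 9–6.
Lantern vs Kiln: Lantern is ranked higher on 4+3 = 7 ballots, Kiln on 8. Kiln wins 8–7.
Lantern vs Maru: Lantern is ranked higher on 4+1+2+3 = 10 ballots, Maru on 5. Lantern wins 10–5.
Dumpling House vs Ember: 2 to 13, Ember.
Dumpling House vs Kiln: 2 to 13, Kiln.
Dumpling House vs Maru: Dumpling House is ranked higher on 1+2 = 3 ballots, Maru on 12. Maru wins 12–3.
Ember vs Kiln: Ember wins 13–2.
Ember vs Maru: 4+1+2+3 = 10 for Ember, 5 for Maru — Ember by 10–5.
Kiln vs Maru: 7 to 8, Maru.
Every restaurant wins at least one matchup (Lantern beats Maru; Dumpling House beats Lantern; Ember beats Lantern; Kiln beats Lantern; Maru beats Dumpling House), so there is no Condorcet loser.

none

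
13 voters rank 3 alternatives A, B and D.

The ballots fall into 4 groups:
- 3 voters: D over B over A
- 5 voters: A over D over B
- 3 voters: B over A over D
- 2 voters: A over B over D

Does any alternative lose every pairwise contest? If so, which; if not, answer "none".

Pairwise majorities:
A vs B: A, 7–6.
A vs D: A preferred on 5+3+2 = 10 ballots; A wins 10–3.
B vs D: 3+2 = 5 for B, 8 for D — D by 8–5.
B loses to every other alternative — it is the Condorcet loser.

B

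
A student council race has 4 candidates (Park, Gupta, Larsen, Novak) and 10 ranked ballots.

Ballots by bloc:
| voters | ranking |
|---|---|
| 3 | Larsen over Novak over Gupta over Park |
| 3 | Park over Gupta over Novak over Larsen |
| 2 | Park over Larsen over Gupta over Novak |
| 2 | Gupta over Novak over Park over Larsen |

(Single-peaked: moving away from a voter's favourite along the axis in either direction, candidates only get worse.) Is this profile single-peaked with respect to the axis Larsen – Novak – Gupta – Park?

Axis positions: Larsen=1, Novak=2, Gupta=3, Park=4.
Bloc 1 (peak Larsen at position 1): ranking walks positions 1-2-3-4, expanding outward from the peak — single-peaked.
Bloc 2 (peak Park at position 4): ranking walks positions 4-3-2-1, expanding outward from the peak — single-peaked.
Bloc 3: ranking walks positions 4-1-3-2; Larsen is ranked above Gupta even though Gupta lies between Larsen and the peak Park on the axis — preferences dip and rise again. Not single-peaked.
Bloc 4 (peak Gupta at position 3): ranking walks positions 3-2-4-1, expanding outward from the peak — single-peaked.
Bloc 3 violates single-peakedness, so the profile is not single-peaked on this axis.

no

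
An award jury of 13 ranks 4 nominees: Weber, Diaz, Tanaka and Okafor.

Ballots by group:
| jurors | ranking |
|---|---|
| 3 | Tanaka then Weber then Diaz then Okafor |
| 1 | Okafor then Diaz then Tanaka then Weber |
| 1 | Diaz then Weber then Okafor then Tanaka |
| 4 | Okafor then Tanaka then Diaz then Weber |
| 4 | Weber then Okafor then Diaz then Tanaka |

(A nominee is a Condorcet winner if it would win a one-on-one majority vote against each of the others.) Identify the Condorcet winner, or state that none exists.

none

Head-to-head results (13 jurors):
Weber–Diaz: Weber 7–6.
Weber vs Tanaka: Tanaka, 8–5.
Weber–Okafor: Weber 8–5.
Diaz vs Tanaka: Tanaka, 7–6.
Diaz vs Okafor: Okafor wins 9–4.
Tanaka vs Okafor: Okafor wins 10–3.
No nominee is unbeaten: Weber loses to Tanaka; Diaz loses to Weber; Tanaka loses to Okafor; Okafor loses to Weber. In particular Weber → Okafor → Tanaka → Weber is a majority cycle — no Condorcet winner exists.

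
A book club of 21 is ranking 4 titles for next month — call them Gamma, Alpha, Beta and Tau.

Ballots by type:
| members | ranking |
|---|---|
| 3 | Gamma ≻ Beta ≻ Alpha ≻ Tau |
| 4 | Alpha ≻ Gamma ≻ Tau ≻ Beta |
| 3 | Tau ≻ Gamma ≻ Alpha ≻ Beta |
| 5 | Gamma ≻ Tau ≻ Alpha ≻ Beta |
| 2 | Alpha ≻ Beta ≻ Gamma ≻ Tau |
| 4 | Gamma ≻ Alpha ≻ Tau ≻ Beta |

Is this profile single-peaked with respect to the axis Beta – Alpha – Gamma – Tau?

Axis positions: Beta=1, Alpha=2, Gamma=3, Tau=4.
Type 1: ranking walks positions 3-1-2-4; Beta is ranked above Alpha even though Alpha lies between Beta and the peak Gamma on the axis — preferences dip and rise again. Not single-peaked.
Type 2 (peak Alpha at position 2): ranking walks positions 2-3-4-1, expanding outward from the peak — single-peaked.
Type 3 (peak Tau at position 4): ranking walks positions 4-3-2-1, expanding outward from the peak — single-peaked.
Type 4 (peak Gamma at position 3): ranking walks positions 3-4-2-1, expanding outward from the peak — single-peaked.
Type 5 (peak Alpha at position 2): ranking walks positions 2-1-3-4, expanding outward from the peak — single-peaked.
Type 6 (peak Gamma at position 3): ranking walks positions 3-2-4-1, expanding outward from the peak — single-peaked.
Type 1 violates single-peakedness, so the profile is not single-peaked on this axis.

no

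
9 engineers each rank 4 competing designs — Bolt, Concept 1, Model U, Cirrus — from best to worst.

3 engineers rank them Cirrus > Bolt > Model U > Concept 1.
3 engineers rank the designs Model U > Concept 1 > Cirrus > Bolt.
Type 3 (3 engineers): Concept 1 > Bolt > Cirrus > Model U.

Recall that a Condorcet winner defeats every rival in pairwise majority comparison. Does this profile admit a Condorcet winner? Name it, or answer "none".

Pairwise majorities:
Bolt vs Concept 1: 3 to 6, Concept 1.
Bolt vs Model U: Bolt, 6–3.
Bolt vs Cirrus: Cirrus wins 6–3.
Concept 1 vs Model U: Model U wins 6–3.
Concept 1–Cirrus: Concept 1 6–3.
Model U vs Cirrus: Model U preferred on 3 ballots; Cirrus wins 6–3.
Each design drops at least one matchup (Bolt loses to Concept 1; Concept 1 loses to Model U; Model U loses to Bolt; Cirrus loses to Concept 1); the cycle Bolt beats Model U beats Concept 1 beats Bolt rules out a Condorcet winner.

none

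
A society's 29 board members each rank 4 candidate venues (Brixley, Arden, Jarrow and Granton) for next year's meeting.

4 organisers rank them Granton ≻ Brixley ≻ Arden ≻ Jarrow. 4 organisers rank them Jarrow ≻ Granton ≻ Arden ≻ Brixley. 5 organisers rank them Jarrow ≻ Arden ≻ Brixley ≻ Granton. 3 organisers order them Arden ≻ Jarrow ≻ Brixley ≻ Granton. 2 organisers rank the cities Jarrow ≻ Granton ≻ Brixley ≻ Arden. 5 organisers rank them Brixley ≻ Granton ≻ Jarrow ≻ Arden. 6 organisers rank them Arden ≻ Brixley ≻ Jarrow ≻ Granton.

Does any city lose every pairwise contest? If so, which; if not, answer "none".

Head-to-head results (29 organisers):
Brixley vs Arden: 11 to 18, Arden.
Brixley–Jarrow: Brixley 15–14.
Brixley–Granton: Brixley 19–10.
Arden vs Jarrow: Arden preferred on 4+3+6 = 13 ballots; Jarrow wins 16–13.
Arden vs Granton: 14 to 15, Granton.
Jarrow vs Granton: 20 to 9, Jarrow.
Every city wins at least one matchup (Brixley beats Jarrow; Arden beats Brixley; Jarrow beats Arden; Granton beats Arden), so there is no Condorcet loser.

none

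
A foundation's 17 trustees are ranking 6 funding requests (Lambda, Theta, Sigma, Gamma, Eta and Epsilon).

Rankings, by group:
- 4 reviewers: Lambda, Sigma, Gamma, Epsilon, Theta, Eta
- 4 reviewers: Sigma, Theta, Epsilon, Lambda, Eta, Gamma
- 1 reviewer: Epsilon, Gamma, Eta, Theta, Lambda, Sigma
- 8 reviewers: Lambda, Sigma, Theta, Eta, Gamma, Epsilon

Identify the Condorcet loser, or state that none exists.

none

Pairwise majorities:
Lambda vs Theta: Lambda wins 12–5.
Lambda vs Sigma: 4+1+8 = 13 for Lambda, 4 for Sigma — Lambda by 13–4.
Lambda vs Gamma: 16 to 1, Lambda.
Lambda vs Eta: Lambda is ranked higher on 4+4+8 = 16 ballots, Eta on 1. Lambda wins 16–1.
Lambda vs Epsilon: Lambda wins 12–5.
Theta vs Sigma: Theta preferred on 1 ballot; Sigma wins 16–1.
Theta vs Gamma: 12 to 5, Theta.
Theta vs Eta: Theta wins 16–1.
Theta vs Epsilon: 12 to 5, Theta.
Sigma vs Gamma: Sigma, 16–1.
Sigma vs Eta: Sigma is ranked higher on 4+4+8 = 16 ballots, Eta on 1. Sigma wins 16–1.
Sigma vs Epsilon: Sigma preferred on 4+4+8 = 16 ballots; Sigma wins 16–1.
Gamma vs Eta: Eta, 12–5.
Gamma vs Epsilon: Gamma, 12–5.
Eta vs Epsilon: 8 for Eta, 9 for Epsilon — Epsilon by 9–8.
Each project has at least one pairwise win (Lambda beats Theta; Theta beats Gamma; Sigma beats Theta; Gamma beats Epsilon; Eta beats Gamma; Epsilon beats Eta) — no Condorcet loser.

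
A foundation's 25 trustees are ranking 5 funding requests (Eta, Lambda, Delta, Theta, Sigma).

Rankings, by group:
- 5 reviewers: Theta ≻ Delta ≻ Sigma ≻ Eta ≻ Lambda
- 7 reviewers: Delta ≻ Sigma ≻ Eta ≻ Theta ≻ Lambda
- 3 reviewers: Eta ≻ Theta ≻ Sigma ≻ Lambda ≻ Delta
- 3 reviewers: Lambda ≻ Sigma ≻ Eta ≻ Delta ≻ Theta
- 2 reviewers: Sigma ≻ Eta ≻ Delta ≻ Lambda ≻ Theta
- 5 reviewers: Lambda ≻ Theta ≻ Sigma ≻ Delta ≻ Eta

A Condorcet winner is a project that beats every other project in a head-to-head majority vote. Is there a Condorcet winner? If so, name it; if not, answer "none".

none

Check each pair by majority over 25 ballots:
Eta vs Lambda: 17 to 8, Eta.
Eta vs Delta: Eta is ranked higher on 3+3+2 = 8 ballots, Delta on 17. Delta wins 17–8.
Eta vs Theta: Eta preferred on 7+3+3+2 = 15 ballots; Eta wins 15–10.
Eta vs Sigma: Eta is ranked higher on 3 ballots, Sigma on 22. Sigma wins 22–3.
Lambda vs Delta: Lambda preferred on 3+3+5 = 11 ballots; Delta wins 14–11.
Lambda vs Theta: Lambda preferred on 3+2+5 = 10 ballots; Theta wins 15–10.
Lambda vs Sigma: Lambda is ranked higher on 3+5 = 8 ballots, Sigma on 17. Sigma wins 17–8.
Delta vs Theta: Delta preferred on 7+3+2 = 12 ballots; Theta wins 13–12.
Delta vs Sigma: 12 to 13, Sigma.
Theta vs Sigma: Theta is ranked higher on 5+3+5 = 13 ballots, Sigma on 12. Theta wins 13–12.
Each project drops at least one matchup (Eta loses to Delta; Lambda loses to Eta; Delta loses to Theta; Theta loses to Eta; Sigma loses to Theta); the cycle Eta > Theta > Delta > Eta rules out a Condorcet winner.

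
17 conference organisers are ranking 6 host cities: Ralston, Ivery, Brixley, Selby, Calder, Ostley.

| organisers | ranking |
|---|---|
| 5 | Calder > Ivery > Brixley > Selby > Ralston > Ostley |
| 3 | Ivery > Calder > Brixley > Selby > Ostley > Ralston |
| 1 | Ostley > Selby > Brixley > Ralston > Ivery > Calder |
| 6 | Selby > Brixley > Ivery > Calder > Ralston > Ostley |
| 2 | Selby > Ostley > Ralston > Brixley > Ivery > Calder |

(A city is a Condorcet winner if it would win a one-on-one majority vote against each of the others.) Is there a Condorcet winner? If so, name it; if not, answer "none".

Check each pair by majority over 17 ballots:
Ralston–Ivery: Ivery 14–3.
Ralston–Brixley: Brixley 15–2.
Ralston vs Selby: Selby, 17–0.
Ralston–Calder: Calder 14–3.
Ralston vs Ostley: Ralston wins 11–6.
Ivery vs Brixley: Brixley wins 9–8.
Ivery vs Selby: Selby, 9–8.
Ivery vs Calder: Ivery wins 12–5.
Ivery–Ostley: Ivery 14–3.
Brixley–Selby: Selby 9–8.
Brixley–Calder: Brixley 9–8.
Brixley vs Ostley: Brixley, 14–3.
Selby vs Calder: Selby wins 9–8.
Selby–Ostley: Selby 16–1.
Calder vs Ostley: Calder wins 14–3.
Selby defeats every rival head-to-head and is the Condorcet winner.

Selby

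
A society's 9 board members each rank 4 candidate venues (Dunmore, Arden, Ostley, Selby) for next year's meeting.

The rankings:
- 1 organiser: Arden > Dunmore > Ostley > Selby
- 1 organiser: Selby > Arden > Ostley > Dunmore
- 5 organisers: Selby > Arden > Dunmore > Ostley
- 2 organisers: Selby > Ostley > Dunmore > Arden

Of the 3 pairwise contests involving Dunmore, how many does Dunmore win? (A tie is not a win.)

1

Dunmore against each rival (9 organisers):
Dunmore vs Arden: Dunmore is ranked higher on 2 ballots, Arden on 7. Arden wins 7–2.
Dunmore vs Ostley: Dunmore preferred on 1+5 = 6 ballots; Dunmore wins 6–3.
Dunmore vs Selby: Selby, 8–1.
Dunmore beats Ostley; loses to Arden, Selby — 1 pairwise win.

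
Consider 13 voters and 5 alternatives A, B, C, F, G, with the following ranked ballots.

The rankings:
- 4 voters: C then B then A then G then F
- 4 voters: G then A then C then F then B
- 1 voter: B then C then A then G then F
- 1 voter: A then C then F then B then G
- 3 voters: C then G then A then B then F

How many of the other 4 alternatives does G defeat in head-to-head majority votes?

G against each rival (13 voters):
G–A: G 7–6.
G–B: G 7–6.
G vs C: 4 for G, 9 for C — C by 9–4.
G vs F: 4+4+1+3 = 12 for G, 1 for F — G by 12–1.
G beats A, B, F; loses to C — 3 pairwise wins.

3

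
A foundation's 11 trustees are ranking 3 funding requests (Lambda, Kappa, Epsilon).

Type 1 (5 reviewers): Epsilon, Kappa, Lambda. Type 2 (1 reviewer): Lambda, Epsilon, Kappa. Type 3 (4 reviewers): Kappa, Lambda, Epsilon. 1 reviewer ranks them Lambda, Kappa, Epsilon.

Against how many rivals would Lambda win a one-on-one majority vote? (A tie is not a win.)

1

Lambda against each rival (11 reviewers):
Lambda vs Kappa: 1+1 = 2 for Lambda, 9 for Kappa — Kappa by 9–2.
Lambda vs Epsilon: 1+4+1 = 6 for Lambda, 5 for Epsilon — Lambda by 6–5.
Lambda beats Epsilon; loses to Kappa — 1 pairwise win.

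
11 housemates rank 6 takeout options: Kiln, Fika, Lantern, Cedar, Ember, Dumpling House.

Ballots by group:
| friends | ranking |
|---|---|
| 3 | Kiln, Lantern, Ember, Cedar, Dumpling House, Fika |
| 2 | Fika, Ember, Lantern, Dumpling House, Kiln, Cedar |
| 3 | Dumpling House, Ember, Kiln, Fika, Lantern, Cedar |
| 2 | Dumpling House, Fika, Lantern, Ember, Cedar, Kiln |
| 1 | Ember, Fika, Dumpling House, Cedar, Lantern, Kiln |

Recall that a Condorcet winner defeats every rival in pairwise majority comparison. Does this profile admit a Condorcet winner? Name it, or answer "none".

Pairwise majorities:
Kiln vs Fika: 6 to 5, Kiln.
Kiln vs Lantern: Kiln, 6–5.
Kiln vs Cedar: Kiln is ranked higher on 3+2+3 = 8 ballots, Cedar on 3. Kiln wins 8–3.
Kiln vs Ember: 3 for Kiln, 8 for Ember — Ember by 8–3.
Kiln vs Dumpling House: 3 for Kiln, 8 for Dumpling House — Dumpling House by 8–3.
Fika–Lantern: Fika 8–3.
Fika vs Cedar: Fika wins 8–3.
Fika vs Ember: 4 to 7, Ember.
Fika vs Dumpling House: 2+1 = 3 for Fika, 8 for Dumpling House — Dumpling House by 8–3.
Lantern vs Cedar: Lantern preferred on 3+2+3+2 = 10 ballots; Lantern wins 10–1.
Lantern–Ember: Ember 6–5.
Lantern vs Dumpling House: Dumpling House wins 6–5.
Cedar vs Ember: Cedar preferred on 0 ballots; Ember wins 11–0.
Cedar vs Dumpling House: Dumpling House, 8–3.
Ember vs Dumpling House: 6 to 5, Ember.
Ember wins every pairwise contest, so Ember is the Condorcet winner.

Ember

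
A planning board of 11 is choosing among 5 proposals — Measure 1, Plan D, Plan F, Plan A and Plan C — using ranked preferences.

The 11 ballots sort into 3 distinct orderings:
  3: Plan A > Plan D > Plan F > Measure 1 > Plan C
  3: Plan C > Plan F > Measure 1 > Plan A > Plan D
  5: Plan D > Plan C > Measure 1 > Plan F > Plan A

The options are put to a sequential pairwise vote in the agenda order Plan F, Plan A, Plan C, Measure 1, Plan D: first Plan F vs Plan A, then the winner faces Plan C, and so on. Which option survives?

Round 1: Plan F vs Plan A — 8–3, Plan F advances.
Round 2: Plan F vs Plan C — 3–8, Plan C advances.
Round 3: Plan C vs Measure 1 — 8–3, Plan C advances.
Round 4: Plan C vs Plan D — 3–8, Plan D advances.
Plan D survives the agenda.

Plan D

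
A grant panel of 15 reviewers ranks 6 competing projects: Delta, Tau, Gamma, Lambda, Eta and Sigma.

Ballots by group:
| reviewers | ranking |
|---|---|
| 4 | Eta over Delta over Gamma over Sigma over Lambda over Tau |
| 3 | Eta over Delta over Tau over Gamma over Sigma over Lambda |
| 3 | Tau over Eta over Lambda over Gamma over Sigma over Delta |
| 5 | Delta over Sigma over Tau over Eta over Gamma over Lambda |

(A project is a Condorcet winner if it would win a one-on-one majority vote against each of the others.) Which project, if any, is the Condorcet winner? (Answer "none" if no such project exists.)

Head-to-head results (15 reviewers):
Delta–Tau: Delta 12–3.
Delta vs Gamma: Delta, 12–3.
Delta vs Lambda: Delta, 12–3.
Delta vs Eta: Eta, 10–5.
Delta vs Sigma: Delta, 12–3.
Tau–Gamma: Tau 11–4.
Tau vs Lambda: Tau wins 11–4.
Tau vs Eta: Tau, 8–7.
Tau vs Sigma: Sigma, 9–6.
Gamma vs Lambda: Gamma, 12–3.
Gamma vs Eta: Eta wins 15–0.
Gamma–Sigma: Gamma 10–5.
Lambda–Eta: Eta 15–0.
Lambda–Sigma: Sigma 12–3.
Eta vs Sigma: Eta wins 10–5.
Every project loses at least once (Delta loses to Eta; Tau loses to Delta; Gamma loses to Delta; Lambda loses to Delta; Eta loses to Tau; Sigma loses to Delta). The majority relation contains the cycle Delta → Tau → Eta → Delta, so there is no Condorcet winner.

none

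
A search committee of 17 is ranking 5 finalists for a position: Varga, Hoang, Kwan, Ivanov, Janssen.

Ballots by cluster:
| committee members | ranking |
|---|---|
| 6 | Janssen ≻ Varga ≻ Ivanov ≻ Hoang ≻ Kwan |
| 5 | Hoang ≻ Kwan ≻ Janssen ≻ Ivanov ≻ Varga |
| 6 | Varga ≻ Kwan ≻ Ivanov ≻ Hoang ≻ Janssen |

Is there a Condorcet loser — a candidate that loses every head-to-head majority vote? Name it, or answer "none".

Head-to-head results (17 committee members):
Varga vs Hoang: Varga wins 12–5.
Varga vs Kwan: Varga, 12–5.
Varga vs Ivanov: Varga wins 12–5.
Varga vs Janssen: Janssen, 11–6.
Hoang vs Kwan: Hoang preferred on 6+5 = 11 ballots; Hoang wins 11–6.
Hoang vs Ivanov: Ivanov, 12–5.
Hoang vs Janssen: Hoang preferred on 5+6 = 11 ballots; Hoang wins 11–6.
Kwan vs Ivanov: Kwan wins 11–6.
Kwan–Janssen: Kwan 11–6.
Ivanov vs Janssen: Ivanov preferred on 6 ballots; Janssen wins 11–6.
Each candidate has at least one pairwise win (Varga beats Hoang; Hoang beats Kwan; Kwan beats Ivanov; Ivanov beats Hoang; Janssen beats Varga) — no Condorcet loser.

none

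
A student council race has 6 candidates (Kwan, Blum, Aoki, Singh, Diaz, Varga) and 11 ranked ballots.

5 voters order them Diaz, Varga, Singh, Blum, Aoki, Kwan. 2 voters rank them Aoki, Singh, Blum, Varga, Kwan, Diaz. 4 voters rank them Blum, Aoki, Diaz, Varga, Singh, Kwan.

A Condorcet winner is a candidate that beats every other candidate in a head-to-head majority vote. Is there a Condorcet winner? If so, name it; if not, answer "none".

Head-to-head results (11 voters):
Kwan vs Blum: Blum wins 11–0.
Kwan–Aoki: Aoki 11–0.
Kwan vs Singh: 0 to 11, Singh.
Kwan vs Diaz: Diaz, 9–2.
Kwan vs Varga: Kwan preferred on 0 ballots; Varga wins 11–0.
Blum–Aoki: Blum 9–2.
Blum–Singh: Singh 7–4.
Blum vs Diaz: Blum is ranked higher on 2+4 = 6 ballots, Diaz on 5. Blum wins 6–5.
Blum vs Varga: Blum, 6–5.
Aoki vs Singh: Aoki wins 6–5.
Aoki vs Diaz: Aoki preferred on 2+4 = 6 ballots; Aoki wins 6–5.
Aoki vs Varga: Aoki wins 6–5.
Singh vs Diaz: 2 to 9, Diaz.
Singh vs Varga: Singh is ranked higher on 2 ballots, Varga on 9. Varga wins 9–2.
Diaz vs Varga: Diaz preferred on 5+4 = 9 ballots; Diaz wins 9–2.
No candidate is unbeaten: Kwan loses to Blum; Blum loses to Singh; Aoki loses to Blum; Singh loses to Aoki; Diaz loses to Blum; Varga loses to Blum. In particular Blum beats Aoki beats Singh beats Blum is a majority cycle — no Condorcet winner exists.

none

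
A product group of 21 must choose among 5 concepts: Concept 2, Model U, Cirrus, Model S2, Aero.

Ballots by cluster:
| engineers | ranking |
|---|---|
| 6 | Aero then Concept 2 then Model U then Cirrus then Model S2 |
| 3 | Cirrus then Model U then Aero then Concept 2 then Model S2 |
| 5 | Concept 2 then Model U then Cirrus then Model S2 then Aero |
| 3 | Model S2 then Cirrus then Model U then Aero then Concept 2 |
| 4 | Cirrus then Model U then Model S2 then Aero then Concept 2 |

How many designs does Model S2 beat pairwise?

1

Model S2 against each rival (21 engineers):
Model S2 vs Concept 2: Model S2 preferred on 3+4 = 7 ballots; Concept 2 wins 14–7.
Model S2 vs Model U: Model S2 is ranked higher on 3 ballots, Model U on 18. Model U wins 18–3.
Model S2 vs Cirrus: Cirrus, 18–3.
Model S2 vs Aero: Model S2 preferred on 5+3+4 = 12 ballots; Model S2 wins 12–9.
Model S2 beats Aero; loses to Concept 2, Model U, Cirrus — 1 pairwise win.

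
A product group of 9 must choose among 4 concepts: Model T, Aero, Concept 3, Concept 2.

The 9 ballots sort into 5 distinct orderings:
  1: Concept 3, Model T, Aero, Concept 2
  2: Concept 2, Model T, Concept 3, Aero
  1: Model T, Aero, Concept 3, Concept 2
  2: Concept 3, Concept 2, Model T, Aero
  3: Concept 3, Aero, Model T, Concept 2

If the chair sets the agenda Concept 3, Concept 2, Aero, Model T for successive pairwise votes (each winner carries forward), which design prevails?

Concept 3

Round 1: Concept 3 vs Concept 2 — 7–2, Concept 3 advances.
Round 2: Concept 3 vs Aero — 8–1, Concept 3 advances.
Round 3: Concept 3 vs Model T — 6–3, Concept 3 advances.
The agenda winner is Concept 3.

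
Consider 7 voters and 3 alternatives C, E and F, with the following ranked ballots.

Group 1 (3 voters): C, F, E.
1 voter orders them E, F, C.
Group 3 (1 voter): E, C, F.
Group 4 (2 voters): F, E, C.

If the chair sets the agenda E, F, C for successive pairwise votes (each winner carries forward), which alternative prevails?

C

Round 1: E vs F — 2–5, F advances.
Round 2: F vs C — 3–4, C advances.
C survives the agenda.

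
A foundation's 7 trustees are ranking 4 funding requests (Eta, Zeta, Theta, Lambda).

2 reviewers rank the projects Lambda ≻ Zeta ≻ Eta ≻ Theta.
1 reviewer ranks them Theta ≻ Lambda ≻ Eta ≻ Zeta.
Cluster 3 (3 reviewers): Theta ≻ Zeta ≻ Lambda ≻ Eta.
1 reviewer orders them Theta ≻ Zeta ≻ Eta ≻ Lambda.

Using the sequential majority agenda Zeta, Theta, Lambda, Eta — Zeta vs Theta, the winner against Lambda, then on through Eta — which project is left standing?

Theta

Round 1: Zeta vs Theta — 2–5, Theta advances.
Round 2: Theta vs Lambda — 5–2, Theta advances.
Round 3: Theta vs Eta — 5–2, Theta advances.
The agenda winner is Theta.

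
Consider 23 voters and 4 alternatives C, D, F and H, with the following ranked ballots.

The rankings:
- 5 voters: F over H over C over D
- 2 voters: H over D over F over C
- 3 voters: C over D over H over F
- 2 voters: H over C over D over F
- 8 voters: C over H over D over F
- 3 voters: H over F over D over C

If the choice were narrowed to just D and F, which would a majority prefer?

Ballots ranking D above F: 2 + 3 + 2 + 8 = 15.
Ballots ranking F above D: 23 − 15 = 8.
D wins the head-to-head 15–8.

D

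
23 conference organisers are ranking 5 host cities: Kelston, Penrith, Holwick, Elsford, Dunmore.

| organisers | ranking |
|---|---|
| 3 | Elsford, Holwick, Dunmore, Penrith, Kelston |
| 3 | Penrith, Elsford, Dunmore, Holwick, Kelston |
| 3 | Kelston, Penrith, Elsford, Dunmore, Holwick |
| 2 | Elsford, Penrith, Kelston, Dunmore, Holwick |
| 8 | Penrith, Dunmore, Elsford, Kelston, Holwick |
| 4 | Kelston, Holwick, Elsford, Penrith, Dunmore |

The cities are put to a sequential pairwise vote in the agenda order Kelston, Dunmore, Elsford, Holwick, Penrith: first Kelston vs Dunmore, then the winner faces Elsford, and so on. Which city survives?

Round 1: Kelston vs Dunmore — 9–14, Dunmore advances.
Round 2: Dunmore vs Elsford — 8–15, Elsford advances.
Round 3: Elsford vs Holwick — 19–4, Elsford advances.
Round 4: Elsford vs Penrith — 9–14, Penrith advances.
Penrith survives the agenda.

Penrith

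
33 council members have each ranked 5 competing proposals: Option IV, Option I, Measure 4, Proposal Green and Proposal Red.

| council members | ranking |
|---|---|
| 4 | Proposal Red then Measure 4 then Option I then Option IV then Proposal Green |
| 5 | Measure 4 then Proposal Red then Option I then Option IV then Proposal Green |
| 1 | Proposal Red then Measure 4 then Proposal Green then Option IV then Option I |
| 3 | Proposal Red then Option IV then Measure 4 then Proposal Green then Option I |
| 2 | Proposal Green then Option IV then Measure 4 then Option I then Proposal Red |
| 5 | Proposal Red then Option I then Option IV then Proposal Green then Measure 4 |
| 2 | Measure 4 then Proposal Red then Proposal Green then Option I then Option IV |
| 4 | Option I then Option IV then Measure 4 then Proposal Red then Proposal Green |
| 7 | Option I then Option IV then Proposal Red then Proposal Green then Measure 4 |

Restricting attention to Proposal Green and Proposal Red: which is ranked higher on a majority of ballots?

Proposal Red

Ballots ranking Proposal Green above Proposal Red: 2.
Ballots ranking Proposal Red above Proposal Green: 33 − 2 = 31.
Proposal Red wins the head-to-head 31–2.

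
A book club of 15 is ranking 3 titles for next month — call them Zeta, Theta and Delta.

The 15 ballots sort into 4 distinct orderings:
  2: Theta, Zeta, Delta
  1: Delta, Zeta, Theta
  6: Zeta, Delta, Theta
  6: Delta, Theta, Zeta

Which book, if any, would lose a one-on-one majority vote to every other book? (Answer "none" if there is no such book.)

none

Pairwise majorities:
Zeta vs Theta: Theta, 8–7.
Zeta–Delta: Zeta 8–7.
Theta–Delta: Delta 13–2.
No book is winless: Zeta beats Delta; Theta beats Zeta; Delta beats Theta. There is no Condorcet loser.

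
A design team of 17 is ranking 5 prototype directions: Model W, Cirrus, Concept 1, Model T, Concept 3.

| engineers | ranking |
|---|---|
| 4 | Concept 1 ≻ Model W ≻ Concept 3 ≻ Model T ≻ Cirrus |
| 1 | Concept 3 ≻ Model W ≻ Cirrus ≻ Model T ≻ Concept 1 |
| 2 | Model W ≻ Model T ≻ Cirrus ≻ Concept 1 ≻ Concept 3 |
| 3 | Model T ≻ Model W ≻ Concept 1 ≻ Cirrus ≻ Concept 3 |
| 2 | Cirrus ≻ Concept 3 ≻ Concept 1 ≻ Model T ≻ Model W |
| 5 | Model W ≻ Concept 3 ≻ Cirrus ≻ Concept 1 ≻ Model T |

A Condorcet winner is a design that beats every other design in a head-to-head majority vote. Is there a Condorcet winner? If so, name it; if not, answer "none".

Check each pair by majority over 17 ballots:
Model W vs Cirrus: Model W preferred on 4+1+2+3+5 = 15 ballots; Model W wins 15–2.
Model W vs Concept 1: Model W is ranked higher on 1+2+3+5 = 11 ballots, Concept 1 on 6. Model W wins 11–6.
Model W vs Model T: Model W preferred on 4+1+2+5 = 12 ballots; Model W wins 12–5.
Model W vs Concept 3: 4+2+3+5 = 14 for Model W, 3 for Concept 3 — Model W by 14–3.
Cirrus vs Concept 1: Cirrus is ranked higher on 1+2+2+5 = 10 ballots, Concept 1 on 7. Cirrus wins 10–7.
Cirrus vs Model T: Cirrus is ranked higher on 1+2+5 = 8 ballots, Model T on 9. Model T wins 9–8.
Cirrus vs Concept 3: 2+3+2 = 7 for Cirrus, 10 for Concept 3 — Concept 3 by 10–7.
Concept 1 vs Model T: 4+2+5 = 11 for Concept 1, 6 for Model T — Concept 1 by 11–6.
Concept 1 vs Concept 3: Concept 1 preferred on 4+2+3 = 9 ballots; Concept 1 wins 9–8.
Model T vs Concept 3: 5 to 12, Concept 3.
Model W wins every pairwise contest, so Model W is the Condorcet winner.

Model W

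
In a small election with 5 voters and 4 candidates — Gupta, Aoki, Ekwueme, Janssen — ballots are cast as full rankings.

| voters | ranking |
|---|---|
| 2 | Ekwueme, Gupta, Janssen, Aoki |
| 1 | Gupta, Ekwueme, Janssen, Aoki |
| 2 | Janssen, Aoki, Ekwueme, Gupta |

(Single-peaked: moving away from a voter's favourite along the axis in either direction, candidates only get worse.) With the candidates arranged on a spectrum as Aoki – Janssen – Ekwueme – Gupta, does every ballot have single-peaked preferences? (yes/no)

yes

Axis positions: Aoki=1, Janssen=2, Ekwueme=3, Gupta=4.
Faction 1 (peak Ekwueme at position 3): ranking walks positions 3-4-2-1, expanding outward from the peak — single-peaked.
Faction 2 (peak Gupta at position 4): ranking walks positions 4-3-2-1, expanding outward from the peak — single-peaked.
Faction 3 (peak Janssen at position 2): ranking walks positions 2-1-3-4, expanding outward from the peak — single-peaked.
Every ranking is single-peaked on this axis.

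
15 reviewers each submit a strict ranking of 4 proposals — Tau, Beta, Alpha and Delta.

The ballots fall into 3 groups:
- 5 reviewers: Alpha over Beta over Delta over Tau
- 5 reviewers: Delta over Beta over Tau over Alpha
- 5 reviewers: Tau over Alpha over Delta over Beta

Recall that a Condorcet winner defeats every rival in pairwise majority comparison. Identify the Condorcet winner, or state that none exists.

Check each pair by majority over 15 ballots:
Tau vs Beta: Beta, 10–5.
Tau vs Alpha: Tau is ranked higher on 5+5 = 10 ballots, Alpha on 5. Tau wins 10–5.
Tau vs Delta: 5 to 10, Delta.
Beta vs Alpha: Beta preferred on 5 ballots; Alpha wins 10–5.
Beta vs Delta: Delta wins 10–5.
Alpha vs Delta: Alpha preferred on 5+5 = 10 ballots; Alpha wins 10–5.
Every project loses at least once (Tau loses to Beta; Beta loses to Alpha; Alpha loses to Tau; Delta loses to Alpha). The majority relation contains the cycle Tau → Alpha → Beta → Tau, so there is no Condorcet winner.

none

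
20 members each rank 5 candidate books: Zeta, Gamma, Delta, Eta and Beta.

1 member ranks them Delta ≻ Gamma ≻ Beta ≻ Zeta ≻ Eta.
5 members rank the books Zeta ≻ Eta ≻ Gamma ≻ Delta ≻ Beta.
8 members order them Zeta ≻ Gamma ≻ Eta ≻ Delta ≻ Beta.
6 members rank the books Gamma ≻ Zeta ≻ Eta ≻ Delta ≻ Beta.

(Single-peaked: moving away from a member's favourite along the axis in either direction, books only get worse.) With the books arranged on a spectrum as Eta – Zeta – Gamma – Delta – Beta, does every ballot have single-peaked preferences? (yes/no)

Axis positions: Eta=1, Zeta=2, Gamma=3, Delta=4, Beta=5.
Group 1 (peak Delta at position 4): ranking walks positions 4-3-5-2-1, expanding outward from the peak — single-peaked.
Group 2 (peak Zeta at position 2): ranking walks positions 2-1-3-4-5, expanding outward from the peak — single-peaked.
Group 3 (peak Zeta at position 2): ranking walks positions 2-3-1-4-5, expanding outward from the peak — single-peaked.
Group 4 (peak Gamma at position 3): ranking walks positions 3-2-1-4-5, expanding outward from the peak — single-peaked.
Every ranking is single-peaked on this axis.

yes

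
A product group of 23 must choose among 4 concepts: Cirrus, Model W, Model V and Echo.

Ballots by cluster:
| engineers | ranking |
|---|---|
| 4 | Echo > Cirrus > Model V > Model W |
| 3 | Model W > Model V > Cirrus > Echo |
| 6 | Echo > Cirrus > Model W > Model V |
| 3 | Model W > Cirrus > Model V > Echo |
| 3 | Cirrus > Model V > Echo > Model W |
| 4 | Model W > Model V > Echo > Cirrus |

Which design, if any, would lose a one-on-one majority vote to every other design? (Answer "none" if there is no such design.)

none

Head-to-head results (23 engineers):
Cirrus vs Model W: Cirrus wins 13–10.
Cirrus vs Model V: 4+6+3+3 = 16 for Cirrus, 7 for Model V — Cirrus by 16–7.
Cirrus vs Echo: 9 to 14, Echo.
Model W vs Model V: Model W wins 16–7.
Model W–Echo: Echo 13–10.
Model V–Echo: Model V 13–10.
No design is winless: Cirrus beats Model W; Model W beats Model V; Model V beats Echo; Echo beats Cirrus. There is no Condorcet loser.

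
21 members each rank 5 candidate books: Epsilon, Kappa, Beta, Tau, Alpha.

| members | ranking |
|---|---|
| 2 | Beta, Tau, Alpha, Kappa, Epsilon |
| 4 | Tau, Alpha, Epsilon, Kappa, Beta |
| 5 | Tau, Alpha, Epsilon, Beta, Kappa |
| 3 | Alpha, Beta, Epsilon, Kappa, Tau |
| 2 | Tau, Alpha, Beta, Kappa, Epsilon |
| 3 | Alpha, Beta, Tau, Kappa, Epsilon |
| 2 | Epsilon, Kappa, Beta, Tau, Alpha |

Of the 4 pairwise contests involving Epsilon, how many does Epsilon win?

2

Epsilon against each rival (21 members):
Epsilon–Kappa: Epsilon 14–7.
Epsilon vs Beta: Epsilon is ranked higher on 4+5+2 = 11 ballots, Beta on 10. Epsilon wins 11–10.
Epsilon vs Tau: 5 to 16, Tau.
Epsilon vs Alpha: Epsilon is ranked higher on 2 ballots, Alpha on 19. Alpha wins 19–2.
Epsilon beats Kappa, Beta; loses to Tau, Alpha — 2 pairwise wins.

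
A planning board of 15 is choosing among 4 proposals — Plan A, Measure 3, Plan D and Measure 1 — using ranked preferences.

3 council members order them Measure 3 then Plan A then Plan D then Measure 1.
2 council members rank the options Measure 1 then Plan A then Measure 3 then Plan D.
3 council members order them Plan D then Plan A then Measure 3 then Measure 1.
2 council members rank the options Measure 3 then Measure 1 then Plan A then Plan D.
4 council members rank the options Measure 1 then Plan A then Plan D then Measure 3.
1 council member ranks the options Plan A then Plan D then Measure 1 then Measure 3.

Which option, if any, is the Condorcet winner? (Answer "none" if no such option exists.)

none

Check each pair by majority over 15 ballots:
Plan A vs Measure 3: Plan A is ranked higher on 2+3+4+1 = 10 ballots, Measure 3 on 5. Plan A wins 10–5.
Plan A–Plan D: Plan A 12–3.
Plan A vs Measure 1: Measure 1, 8–7.
Measure 3 vs Plan D: Measure 3 is ranked higher on 3+2+2 = 7 ballots, Plan D on 8. Plan D wins 8–7.
Measure 3 vs Measure 1: 8 to 7, Measure 3.
Plan D vs Measure 1: Measure 1, 8–7.
No option is unbeaten: Plan A loses to Measure 1; Measure 3 loses to Plan A; Plan D loses to Plan A; Measure 1 loses to Measure 3. In particular Plan A → Measure 3 → Measure 1 → Plan A is a majority cycle — no Condorcet winner exists.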